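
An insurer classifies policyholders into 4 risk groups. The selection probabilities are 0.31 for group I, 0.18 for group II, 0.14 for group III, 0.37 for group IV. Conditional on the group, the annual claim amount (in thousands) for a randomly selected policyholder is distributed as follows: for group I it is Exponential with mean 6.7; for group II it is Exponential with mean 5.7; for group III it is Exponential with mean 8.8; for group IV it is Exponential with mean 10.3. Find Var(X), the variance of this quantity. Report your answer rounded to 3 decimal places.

Per component, I: μ=6.7, E[X²]=89.78; II: μ=5.7, E[X²]=64.98; III: μ=8.8, E[X²]=154.88; IV: μ=10.3, E[X²]=212.18.
E[X] = 0.31·6.7 + 0.18·5.7 + 0.14·8.8 + 0.37·10.3 = 8.146.
E[X²] = 0.31·89.78 + 0.18·64.98 + 0.14·154.88 + 0.37·212.18 = 139.718.
Var(X) = E[X²] − (E[X])² = 139.718 − 66.3573 = 73.3607.

73.361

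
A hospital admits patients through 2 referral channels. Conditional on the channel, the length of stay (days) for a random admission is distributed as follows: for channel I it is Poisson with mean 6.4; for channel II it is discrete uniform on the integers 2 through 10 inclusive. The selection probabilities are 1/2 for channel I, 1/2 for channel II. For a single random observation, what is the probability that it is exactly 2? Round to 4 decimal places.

0.0726

Conditional on each channel, P(X = 2): I: 0.0340287; II: 0.111111.
By total probability, P(X = 2) = 0.5·0.0340287 + 0.5·0.111111 = 0.0725699.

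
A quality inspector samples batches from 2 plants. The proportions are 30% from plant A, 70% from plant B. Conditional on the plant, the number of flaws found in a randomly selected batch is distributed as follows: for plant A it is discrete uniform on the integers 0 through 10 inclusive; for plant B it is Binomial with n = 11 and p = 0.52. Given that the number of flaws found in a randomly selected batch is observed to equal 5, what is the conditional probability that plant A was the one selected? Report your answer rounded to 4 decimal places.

Likelihoods P(X=5 | ·): A: 0.0909091; B: 0.214836.
Posterior ∝ prior × likelihood. Numerator for A: 0.3·0.0909091 = 0.0272727.
Normalizing constant: 0.3·0.0909091 + 0.7·0.214836 = 0.177658.
P(A | observation) = 0.0272727 / 0.177658 = 0.153513.

0.1535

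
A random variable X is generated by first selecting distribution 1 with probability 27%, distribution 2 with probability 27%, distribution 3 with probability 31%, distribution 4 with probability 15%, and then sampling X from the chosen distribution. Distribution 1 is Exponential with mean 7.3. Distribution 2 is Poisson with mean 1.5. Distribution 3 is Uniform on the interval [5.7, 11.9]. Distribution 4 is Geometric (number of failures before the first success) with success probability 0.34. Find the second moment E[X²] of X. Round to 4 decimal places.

56.2102

For each component E[X²] = Var + (mean)², giving 1: 106.58; 2: 3.75; 3: 80.6433; 4: 9.47751.
Overall E[X²] = 0.27·106.58 + 0.27·3.75 + 0.31·80.6433 + 0.15·9.47751 = 56.2102.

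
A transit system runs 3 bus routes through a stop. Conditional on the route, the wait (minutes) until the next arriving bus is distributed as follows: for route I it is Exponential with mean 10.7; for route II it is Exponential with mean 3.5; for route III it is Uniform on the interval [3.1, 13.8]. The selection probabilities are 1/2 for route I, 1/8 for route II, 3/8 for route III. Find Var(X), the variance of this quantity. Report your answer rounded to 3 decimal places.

Per component, I: μ=10.7, E[X²]=228.98; II: μ=3.5, E[X²]=24.5; III: μ=8.45, E[X²]=80.9433.
E[X] = 0.5·10.7 + 0.125·3.5 + 0.375·8.45 = 8.95625.
E[X²] = 0.5·228.98 + 0.125·24.5 + 0.375·80.9433 = 147.906.
Var(X) = E[X²] − (E[X])² = 147.906 − 80.2144 = 67.6918.

67.692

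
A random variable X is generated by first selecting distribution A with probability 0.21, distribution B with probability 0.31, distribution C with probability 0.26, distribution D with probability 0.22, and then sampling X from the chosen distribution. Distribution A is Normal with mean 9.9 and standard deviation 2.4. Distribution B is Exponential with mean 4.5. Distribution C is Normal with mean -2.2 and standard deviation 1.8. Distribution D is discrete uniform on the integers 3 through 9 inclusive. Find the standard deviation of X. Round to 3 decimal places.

5.237

Per component, A: μ=9.9, E[X²]=103.77; B: μ=4.5, E[X²]=40.5; C: μ=-2.2, E[X²]=8.08; D: μ=6, E[X²]=40.
E[X] = 0.21·9.9 + 0.31·4.5 + 0.26·-2.2 + 0.22·6 = 4.222.
E[X²] = 0.21·103.77 + 0.31·40.5 + 0.26·8.08 + 0.22·40 = 45.2475.
Var(X) = E[X²] − (E[X])² = 45.2475 − 17.8253 = 27.4222.
SD(X) = √27.4222 = 5.23662.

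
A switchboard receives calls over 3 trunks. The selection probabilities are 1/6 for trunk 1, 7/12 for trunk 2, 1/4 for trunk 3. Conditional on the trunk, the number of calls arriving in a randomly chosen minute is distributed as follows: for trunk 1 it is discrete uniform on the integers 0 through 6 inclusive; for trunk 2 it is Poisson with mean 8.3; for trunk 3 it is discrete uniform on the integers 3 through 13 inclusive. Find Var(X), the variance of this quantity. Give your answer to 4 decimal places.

11.7941

Per component, 1: μ=3, E[X²]=13; 2: μ=8.3, E[X²]=77.19; 3: μ=8, E[X²]=74.
E[X] = 0.166667·3 + 0.583333·8.3 + 0.25·8 = 7.34167.
E[X²] = 0.166667·13 + 0.583333·77.19 + 0.25·74 = 65.6942.
Var(X) = E[X²] − (E[X])² = 65.6942 − 53.9001 = 11.7941.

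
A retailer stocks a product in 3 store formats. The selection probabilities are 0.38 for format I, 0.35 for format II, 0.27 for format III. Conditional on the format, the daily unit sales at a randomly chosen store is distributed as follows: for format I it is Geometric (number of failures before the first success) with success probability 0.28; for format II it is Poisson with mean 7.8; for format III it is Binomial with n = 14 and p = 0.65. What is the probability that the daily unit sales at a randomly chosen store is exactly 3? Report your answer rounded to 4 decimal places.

Conditional on each format, P(X = 3): I: 0.104509; II: 0.0324068; III: 0.000965139.
By total probability, P(X = 3) = 0.38·0.104509 + 0.35·0.0324068 + 0.27·0.000965139 = 0.0513165.

0.0513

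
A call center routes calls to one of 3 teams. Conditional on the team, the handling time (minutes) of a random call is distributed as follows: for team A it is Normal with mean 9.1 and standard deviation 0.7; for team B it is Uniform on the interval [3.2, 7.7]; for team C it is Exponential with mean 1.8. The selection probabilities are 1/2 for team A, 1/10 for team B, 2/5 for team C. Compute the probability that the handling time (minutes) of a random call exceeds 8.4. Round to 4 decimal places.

0.4244

Conditional on each team, P(X > 8.4): A: 0.841345; B: 0; C: 0.00940356.
By total probability, P(X > 8.4) = 0.5·0.841345 + 0.1·0 + 0.4·0.00940356 = 0.424434.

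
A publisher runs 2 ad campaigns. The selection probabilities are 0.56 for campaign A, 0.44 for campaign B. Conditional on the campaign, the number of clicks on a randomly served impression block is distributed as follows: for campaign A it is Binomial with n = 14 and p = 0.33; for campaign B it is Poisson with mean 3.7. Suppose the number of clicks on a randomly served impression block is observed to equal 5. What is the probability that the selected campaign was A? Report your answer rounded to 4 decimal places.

0.6550

Likelihoods P(X=5 | ·): A: 0.213161; B: 0.142869.
Posterior ∝ prior × likelihood. Numerator for A: 0.56·0.213161 = 0.11937.
Normalizing constant: 0.56·0.213161 + 0.44·0.142869 = 0.182232.
P(A | observation) = 0.11937 / 0.182232 = 0.655043.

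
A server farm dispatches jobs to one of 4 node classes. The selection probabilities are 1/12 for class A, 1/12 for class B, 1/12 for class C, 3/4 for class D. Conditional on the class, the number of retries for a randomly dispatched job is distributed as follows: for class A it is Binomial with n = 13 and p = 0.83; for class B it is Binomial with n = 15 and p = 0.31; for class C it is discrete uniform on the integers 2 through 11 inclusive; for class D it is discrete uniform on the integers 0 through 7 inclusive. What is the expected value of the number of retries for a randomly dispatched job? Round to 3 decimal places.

Component means — A: 10.79; B: 4.65; C: 6.5; D: 3.5.
E[X] = 0.0833333·10.79 + 0.0833333·4.65 + 0.0833333·6.5 + 0.75·3.5 = 4.45333.

4.453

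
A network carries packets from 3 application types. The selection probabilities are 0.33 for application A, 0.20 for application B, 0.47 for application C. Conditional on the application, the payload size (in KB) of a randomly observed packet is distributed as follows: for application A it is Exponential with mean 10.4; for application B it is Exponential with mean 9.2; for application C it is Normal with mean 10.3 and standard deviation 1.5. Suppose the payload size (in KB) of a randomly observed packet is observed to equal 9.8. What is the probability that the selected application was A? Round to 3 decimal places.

Likelihoods f(9.8 | ·): A: 0.0374738; B: 0.0374623; C: 0.251589.
Posterior ∝ prior × likelihood. Numerator for A: 0.33·0.0374738 = 0.0123664.
Normalizing constant: 0.33·0.0374738 + 0.2·0.0374623 + 0.47·0.251589 = 0.138106.
P(A | observation) = 0.0123664 / 0.138106 = 0.0895428.

0.090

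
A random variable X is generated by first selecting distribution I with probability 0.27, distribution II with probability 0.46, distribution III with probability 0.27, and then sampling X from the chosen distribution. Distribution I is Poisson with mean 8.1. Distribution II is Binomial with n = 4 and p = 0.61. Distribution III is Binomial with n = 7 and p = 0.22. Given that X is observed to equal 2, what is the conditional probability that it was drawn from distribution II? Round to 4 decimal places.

Likelihoods P(X=2 | ·): I: 0.0099576; II: 0.339578; III: 0.293452.
Posterior ∝ prior × likelihood. Numerator for II: 0.46·0.339578 = 0.156206.
Normalizing constant: 0.27·0.0099576 + 0.46·0.339578 + 0.27·0.293452 = 0.238127.
P(II | observation) = 0.156206 / 0.238127 = 0.655979.

0.6560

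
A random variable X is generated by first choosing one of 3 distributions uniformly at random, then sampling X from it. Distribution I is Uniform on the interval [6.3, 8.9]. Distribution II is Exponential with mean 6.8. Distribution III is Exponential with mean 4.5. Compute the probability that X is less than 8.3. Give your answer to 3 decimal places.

Conditional on each component, P(X < 8.3): I: 0.769231; II: 0.704943; III: 0.841887.
By total probability, P(X < 8.3) = 0.333333·0.769231 + 0.333333·0.704943 + 0.333333·0.841887 = 0.77202.

0.772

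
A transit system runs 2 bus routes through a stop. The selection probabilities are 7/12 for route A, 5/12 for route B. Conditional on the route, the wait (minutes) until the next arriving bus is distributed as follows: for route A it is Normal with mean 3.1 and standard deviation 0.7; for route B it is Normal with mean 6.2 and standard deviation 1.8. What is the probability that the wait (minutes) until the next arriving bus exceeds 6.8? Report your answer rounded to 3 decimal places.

Conditional on each route, P(X > 6.8): A: 6.26076e-08; B: 0.369441.
By total probability, P(X > 6.8) = 0.583333·6.26076e-08 + 0.416667·0.369441 = 0.153934.

0.154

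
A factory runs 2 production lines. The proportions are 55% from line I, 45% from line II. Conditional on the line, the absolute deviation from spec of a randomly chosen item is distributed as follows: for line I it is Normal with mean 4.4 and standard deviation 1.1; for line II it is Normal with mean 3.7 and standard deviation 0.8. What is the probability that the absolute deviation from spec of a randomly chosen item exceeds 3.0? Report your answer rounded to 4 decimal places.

Conditional on each line, P(X > 3.0): I: 0.898443; II: 0.809213.
By total probability, P(X > 3.0) = 0.55·0.898443 + 0.45·0.809213 = 0.858289.

0.8583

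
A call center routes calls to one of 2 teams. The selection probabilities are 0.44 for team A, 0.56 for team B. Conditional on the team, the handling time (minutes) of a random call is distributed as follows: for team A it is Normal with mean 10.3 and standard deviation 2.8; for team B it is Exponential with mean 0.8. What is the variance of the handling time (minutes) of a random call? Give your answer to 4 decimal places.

26.0456

Per component, A: μ=10.3, E[X²]=113.93; B: μ=0.8, E[X²]=1.28.
E[X] = 0.44·10.3 + 0.56·0.8 = 4.98.
E[X²] = 0.44·113.93 + 0.56·1.28 = 50.846.
Var(X) = E[X²] − (E[X])² = 50.846 − 24.8004 = 26.0456.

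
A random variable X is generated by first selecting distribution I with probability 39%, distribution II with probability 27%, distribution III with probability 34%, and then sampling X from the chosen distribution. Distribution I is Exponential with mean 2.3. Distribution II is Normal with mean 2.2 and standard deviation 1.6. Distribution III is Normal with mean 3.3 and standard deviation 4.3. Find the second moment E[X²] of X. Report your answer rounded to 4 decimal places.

16.1134

For each component E[X²] = Var + (mean)², giving I: 10.58; II: 7.4; III: 29.38.
Overall E[X²] = 0.39·10.58 + 0.27·7.4 + 0.34·29.38 = 16.1134.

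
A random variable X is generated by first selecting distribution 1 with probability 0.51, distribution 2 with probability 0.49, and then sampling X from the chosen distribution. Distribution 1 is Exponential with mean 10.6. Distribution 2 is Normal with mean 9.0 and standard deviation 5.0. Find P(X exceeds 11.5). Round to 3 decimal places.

0.324

Conditional on each component, P(X > 11.5): 1: 0.337934; 2: 0.308538.
By total probability, P(X > 11.5) = 0.51·0.337934 + 0.49·0.308538 = 0.32353.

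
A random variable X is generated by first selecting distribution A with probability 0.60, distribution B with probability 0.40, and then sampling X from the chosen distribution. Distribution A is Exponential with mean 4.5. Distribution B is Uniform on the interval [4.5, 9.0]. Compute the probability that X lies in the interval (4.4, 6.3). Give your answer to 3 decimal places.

Conditional on each component, P(4.4 < X < 6.3): A: 0.129549; B: 0.4.
By total probability, P(4.4 < X < 6.3) = 0.6·0.129549 + 0.4·0.4 = 0.237729.

0.238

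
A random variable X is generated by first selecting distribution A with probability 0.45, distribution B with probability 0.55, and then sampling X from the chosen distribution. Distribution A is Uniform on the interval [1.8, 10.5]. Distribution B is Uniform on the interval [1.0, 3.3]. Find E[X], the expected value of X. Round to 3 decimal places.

Component means — A: 6.15; B: 2.15.
E[X] = 0.45·6.15 + 0.55·2.15 = 3.95.

3.950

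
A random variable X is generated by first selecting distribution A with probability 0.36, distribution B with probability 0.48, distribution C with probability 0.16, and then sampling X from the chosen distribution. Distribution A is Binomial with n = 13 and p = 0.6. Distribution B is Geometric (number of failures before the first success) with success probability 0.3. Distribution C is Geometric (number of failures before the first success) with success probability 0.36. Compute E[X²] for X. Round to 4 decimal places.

30.6681

For each component E[X²] = Var + (mean)², giving A: 63.96; B: 13.2222; C: 8.09877.
Overall E[X²] = 0.36·63.96 + 0.48·13.2222 + 0.16·8.09877 = 30.6681.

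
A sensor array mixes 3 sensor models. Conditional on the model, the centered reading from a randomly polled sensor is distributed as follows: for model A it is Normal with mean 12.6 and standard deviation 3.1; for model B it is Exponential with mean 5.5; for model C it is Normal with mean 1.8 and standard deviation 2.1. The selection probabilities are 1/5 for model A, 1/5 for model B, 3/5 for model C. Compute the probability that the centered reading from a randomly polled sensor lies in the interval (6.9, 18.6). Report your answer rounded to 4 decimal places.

Conditional on each model, P(6.9 < X < 18.6): A: 0.940556; B: 0.25122; C: 0.00757922.
By total probability, P(6.9 < X < 18.6) = 0.2·0.940556 + 0.2·0.25122 + 0.6·0.00757922 = 0.242903.

0.2429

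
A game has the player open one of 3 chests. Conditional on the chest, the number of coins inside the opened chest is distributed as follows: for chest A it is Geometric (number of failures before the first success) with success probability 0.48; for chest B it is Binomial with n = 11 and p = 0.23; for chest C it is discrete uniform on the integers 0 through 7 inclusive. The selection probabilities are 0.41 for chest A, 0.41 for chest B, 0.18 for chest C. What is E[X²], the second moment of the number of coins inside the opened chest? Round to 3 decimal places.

7.980

For each component E[X²] = Var + (mean)², giving A: 3.43056; B: 8.349; C: 17.5.
Overall E[X²] = 0.41·3.43056 + 0.41·8.349 + 0.18·17.5 = 7.97962.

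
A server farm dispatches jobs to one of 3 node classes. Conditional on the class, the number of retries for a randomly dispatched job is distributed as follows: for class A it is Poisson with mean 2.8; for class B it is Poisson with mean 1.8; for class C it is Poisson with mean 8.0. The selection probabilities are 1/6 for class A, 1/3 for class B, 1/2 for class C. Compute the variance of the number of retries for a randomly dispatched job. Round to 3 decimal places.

Per component, A: μ=2.8, E[X²]=10.64; B: μ=1.8, E[X²]=5.04; C: μ=8, E[X²]=72.
E[X] = 0.166667·2.8 + 0.333333·1.8 + 0.5·8 = 5.06667.
E[X²] = 0.166667·10.64 + 0.333333·5.04 + 0.5·72 = 39.4533.
Var(X) = E[X²] − (E[X])² = 39.4533 − 25.6711 = 13.7822.

13.782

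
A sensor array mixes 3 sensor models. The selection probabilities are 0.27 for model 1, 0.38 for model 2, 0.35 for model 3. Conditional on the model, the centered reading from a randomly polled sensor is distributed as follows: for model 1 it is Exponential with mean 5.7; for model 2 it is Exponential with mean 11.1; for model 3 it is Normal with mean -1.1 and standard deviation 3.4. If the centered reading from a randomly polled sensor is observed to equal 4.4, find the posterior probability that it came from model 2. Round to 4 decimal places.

0.4111

Likelihoods f(4.4 | ·): 1: 0.0810738; 2: 0.0606072; 3: 0.0317106.
Posterior ∝ prior × likelihood. Numerator for 2: 0.38·0.0606072 = 0.0230307.
Normalizing constant: 0.27·0.0810738 + 0.38·0.0606072 + 0.35·0.0317106 = 0.0560194.
P(2 | observation) = 0.0230307 / 0.0560194 = 0.411121.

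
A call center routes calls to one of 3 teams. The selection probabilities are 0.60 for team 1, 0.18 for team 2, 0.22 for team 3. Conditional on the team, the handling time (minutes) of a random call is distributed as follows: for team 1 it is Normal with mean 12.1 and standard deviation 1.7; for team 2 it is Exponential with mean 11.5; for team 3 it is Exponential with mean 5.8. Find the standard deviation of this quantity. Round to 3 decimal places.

6.285

Per component, 1: μ=12.1, E[X²]=149.3; 2: μ=11.5, E[X²]=264.5; 3: μ=5.8, E[X²]=67.28.
E[X] = 0.6·12.1 + 0.18·11.5 + 0.22·5.8 = 10.606.
E[X²] = 0.6·149.3 + 0.18·264.5 + 0.22·67.28 = 151.992.
Var(X) = E[X²] − (E[X])² = 151.992 − 112.487 = 39.5044.
SD(X) = √39.5044 = 6.28525.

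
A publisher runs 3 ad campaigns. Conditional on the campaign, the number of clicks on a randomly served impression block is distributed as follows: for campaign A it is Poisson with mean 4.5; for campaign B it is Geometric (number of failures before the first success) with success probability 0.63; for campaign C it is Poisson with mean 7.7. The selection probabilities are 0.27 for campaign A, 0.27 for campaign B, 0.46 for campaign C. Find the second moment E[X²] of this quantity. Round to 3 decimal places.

For each component E[X²] = Var + (mean)², giving A: 24.75; B: 1.27715; C: 66.99.
Overall E[X²] = 0.27·24.75 + 0.27·1.27715 + 0.46·66.99 = 37.8427.

37.843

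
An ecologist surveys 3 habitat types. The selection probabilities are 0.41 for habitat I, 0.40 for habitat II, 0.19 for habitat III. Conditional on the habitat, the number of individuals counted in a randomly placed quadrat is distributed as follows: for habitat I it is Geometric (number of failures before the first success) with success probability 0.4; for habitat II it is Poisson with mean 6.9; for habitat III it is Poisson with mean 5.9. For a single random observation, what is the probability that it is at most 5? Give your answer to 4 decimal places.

0.6041

Conditional on each habitat, P(X ≤ 5): I: 0.953344; II: 0.313662; III: 0.461873.
By total probability, P(X ≤ 5) = 0.41·0.953344 + 0.4·0.313662 + 0.19·0.461873 = 0.604092.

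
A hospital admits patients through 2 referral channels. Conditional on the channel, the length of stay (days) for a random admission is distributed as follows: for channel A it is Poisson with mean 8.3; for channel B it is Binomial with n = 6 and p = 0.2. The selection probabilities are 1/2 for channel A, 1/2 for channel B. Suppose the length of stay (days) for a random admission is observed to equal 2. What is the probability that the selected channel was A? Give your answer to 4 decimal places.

0.0337

Likelihoods P(X=2 | ·): A: 0.00856016; B: 0.24576.
Posterior ∝ prior × likelihood. Numerator for A: 0.5·0.00856016 = 0.00428008.
Normalizing constant: 0.5·0.00856016 + 0.5·0.24576 = 0.12716.
P(A | observation) = 0.00428008 / 0.12716 = 0.033659.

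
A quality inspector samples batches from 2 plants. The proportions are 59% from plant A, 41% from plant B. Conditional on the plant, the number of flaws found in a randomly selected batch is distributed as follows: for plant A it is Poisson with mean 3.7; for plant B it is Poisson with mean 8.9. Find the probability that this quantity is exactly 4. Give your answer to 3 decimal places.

Conditional on each plant, P(X = 4): A: 0.193066; B: 0.0356556.
By total probability, P(X = 4) = 0.59·0.193066 + 0.41·0.0356556 = 0.128528.

0.129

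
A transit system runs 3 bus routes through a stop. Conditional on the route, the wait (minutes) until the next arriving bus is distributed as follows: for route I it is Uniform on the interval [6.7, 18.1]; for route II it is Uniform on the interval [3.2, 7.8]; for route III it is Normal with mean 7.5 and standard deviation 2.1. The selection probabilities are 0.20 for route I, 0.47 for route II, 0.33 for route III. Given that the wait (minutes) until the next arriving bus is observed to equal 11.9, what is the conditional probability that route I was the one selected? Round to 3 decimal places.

0.715

Likelihoods f(11.9 | ·): I: 0.0877193; II: 0; III: 0.0211548.
Posterior ∝ prior × likelihood. Numerator for I: 0.2·0.0877193 = 0.0175439.
Normalizing constant: 0.2·0.0877193 + 0.47·0 + 0.33·0.0211548 = 0.024525.
P(I | observation) = 0.0175439 / 0.024525 = 0.715347.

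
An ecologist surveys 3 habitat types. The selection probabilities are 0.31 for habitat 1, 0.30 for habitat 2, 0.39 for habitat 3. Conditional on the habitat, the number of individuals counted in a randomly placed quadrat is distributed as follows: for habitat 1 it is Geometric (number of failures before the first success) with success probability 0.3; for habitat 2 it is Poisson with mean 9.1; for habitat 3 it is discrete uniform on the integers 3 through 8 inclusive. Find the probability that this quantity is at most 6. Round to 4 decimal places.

Conditional on each habitat, P(X ≤ 6): 1: 0.917646; 2: 0.197823; 3: 0.666667.
By total probability, P(X ≤ 6) = 0.31·0.917646 + 0.3·0.197823 + 0.39·0.666667 = 0.603817.

0.6038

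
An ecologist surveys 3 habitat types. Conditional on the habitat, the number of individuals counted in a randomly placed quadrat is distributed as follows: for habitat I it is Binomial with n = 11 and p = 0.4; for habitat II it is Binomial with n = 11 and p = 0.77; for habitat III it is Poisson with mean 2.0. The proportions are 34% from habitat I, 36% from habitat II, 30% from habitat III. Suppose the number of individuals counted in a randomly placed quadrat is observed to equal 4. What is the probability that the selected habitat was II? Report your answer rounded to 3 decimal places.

Likelihoods P(X=4 | ·): I: 0.23649; II: 0.00394977; III: 0.0902235.
Posterior ∝ prior × likelihood. Numerator for II: 0.36·0.00394977 = 0.00142192.
Normalizing constant: 0.34·0.23649 + 0.36·0.00394977 + 0.3·0.0902235 = 0.108896.
P(II | observation) = 0.00142192 / 0.108896 = 0.0130576.

0.013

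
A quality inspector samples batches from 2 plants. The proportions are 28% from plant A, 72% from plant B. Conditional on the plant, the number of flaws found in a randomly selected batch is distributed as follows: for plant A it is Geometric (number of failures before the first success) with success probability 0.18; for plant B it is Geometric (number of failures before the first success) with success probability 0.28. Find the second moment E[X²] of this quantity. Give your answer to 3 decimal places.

For each component E[X²] = Var + (mean)², giving A: 46.0617; B: 15.7959.
Overall E[X²] = 0.28·46.0617 + 0.72·15.7959 = 24.2703.

24.270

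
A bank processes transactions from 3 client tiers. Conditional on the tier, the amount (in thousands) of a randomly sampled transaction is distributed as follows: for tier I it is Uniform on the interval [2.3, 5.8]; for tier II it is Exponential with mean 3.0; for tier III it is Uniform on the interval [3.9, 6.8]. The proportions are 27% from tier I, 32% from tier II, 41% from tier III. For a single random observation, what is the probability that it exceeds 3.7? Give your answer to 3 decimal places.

0.665

Conditional on each tier, P(X > 3.7): I: 0.6; II: 0.29132; III: 1.
By total probability, P(X > 3.7) = 0.27·0.6 + 0.32·0.29132 + 0.41·1 = 0.665222.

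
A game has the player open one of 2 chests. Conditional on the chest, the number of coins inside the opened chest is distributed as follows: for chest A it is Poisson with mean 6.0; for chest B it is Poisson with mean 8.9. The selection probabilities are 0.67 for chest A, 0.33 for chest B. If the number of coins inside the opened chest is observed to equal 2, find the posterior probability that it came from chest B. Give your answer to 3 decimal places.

Likelihoods P(X=2 | ·): A: 0.0446175; B: 0.00540168.
Posterior ∝ prior × likelihood. Numerator for B: 0.33·0.00540168 = 0.00178256.
Normalizing constant: 0.67·0.0446175 + 0.33·0.00540168 = 0.0316763.
P(B | observation) = 0.00178256 / 0.0316763 = 0.0562741.

0.056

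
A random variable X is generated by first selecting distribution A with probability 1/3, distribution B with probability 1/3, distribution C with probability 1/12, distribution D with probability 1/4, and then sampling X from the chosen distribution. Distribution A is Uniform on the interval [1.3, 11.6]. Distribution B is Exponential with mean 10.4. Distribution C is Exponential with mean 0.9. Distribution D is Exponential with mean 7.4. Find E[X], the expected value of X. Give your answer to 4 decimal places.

7.5417

Component means — A: 6.45; B: 10.4; C: 0.9; D: 7.4.
E[X] = 0.333333·6.45 + 0.333333·10.4 + 0.0833333·0.9 + 0.25·7.4 = 7.54167.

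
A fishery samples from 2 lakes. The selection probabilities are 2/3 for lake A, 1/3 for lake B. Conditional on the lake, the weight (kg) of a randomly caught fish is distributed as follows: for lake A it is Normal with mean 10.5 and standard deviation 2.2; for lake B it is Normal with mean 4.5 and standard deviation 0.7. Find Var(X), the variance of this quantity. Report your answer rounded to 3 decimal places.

Per component, A: μ=10.5, E[X²]=115.09; B: μ=4.5, E[X²]=20.74.
E[X] = 0.666667·10.5 + 0.333333·4.5 = 8.5.
E[X²] = 0.666667·115.09 + 0.333333·20.74 = 83.64.
Var(X) = E[X²] − (E[X])² = 83.64 − 72.25 = 11.39.

11.390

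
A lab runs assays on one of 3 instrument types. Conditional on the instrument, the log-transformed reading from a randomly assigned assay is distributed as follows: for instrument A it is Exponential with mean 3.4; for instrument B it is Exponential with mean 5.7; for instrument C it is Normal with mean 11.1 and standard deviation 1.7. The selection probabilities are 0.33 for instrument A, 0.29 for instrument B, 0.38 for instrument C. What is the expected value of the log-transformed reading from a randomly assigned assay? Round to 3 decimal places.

6.993

Component means — A: 3.4; B: 5.7; C: 11.1.
E[X] = 0.33·3.4 + 0.29·5.7 + 0.38·11.1 = 6.993.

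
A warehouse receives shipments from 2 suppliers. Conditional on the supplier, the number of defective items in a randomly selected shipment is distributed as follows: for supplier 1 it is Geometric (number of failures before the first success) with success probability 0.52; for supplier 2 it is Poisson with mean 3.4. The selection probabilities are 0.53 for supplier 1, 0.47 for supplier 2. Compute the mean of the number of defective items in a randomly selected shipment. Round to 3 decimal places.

2.087

Component means — 1: 0.923077; 2: 3.4.
E[X] = 0.53·0.923077 + 0.47·3.4 = 2.08723.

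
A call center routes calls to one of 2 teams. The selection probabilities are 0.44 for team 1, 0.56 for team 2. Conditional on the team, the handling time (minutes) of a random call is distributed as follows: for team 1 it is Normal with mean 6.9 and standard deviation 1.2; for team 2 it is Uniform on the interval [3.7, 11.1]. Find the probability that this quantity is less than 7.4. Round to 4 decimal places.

0.5711

Conditional on each team, P(X < 7.4): 1: 0.661539; 2: 0.5.
By total probability, P(X < 7.4) = 0.44·0.661539 + 0.56·0.5 = 0.571077.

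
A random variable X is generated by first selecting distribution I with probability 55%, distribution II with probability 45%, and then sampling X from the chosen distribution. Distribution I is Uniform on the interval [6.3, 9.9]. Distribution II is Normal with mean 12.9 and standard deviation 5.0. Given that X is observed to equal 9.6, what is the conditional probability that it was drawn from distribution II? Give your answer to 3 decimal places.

Likelihoods f(9.6 | ·): I: 0.277778; II: 0.0641728.
Posterior ∝ prior × likelihood. Numerator for II: 0.45·0.0641728 = 0.0288777.
Normalizing constant: 0.55·0.277778 + 0.45·0.0641728 = 0.181656.
P(II | observation) = 0.0288777 / 0.181656 = 0.15897.

0.159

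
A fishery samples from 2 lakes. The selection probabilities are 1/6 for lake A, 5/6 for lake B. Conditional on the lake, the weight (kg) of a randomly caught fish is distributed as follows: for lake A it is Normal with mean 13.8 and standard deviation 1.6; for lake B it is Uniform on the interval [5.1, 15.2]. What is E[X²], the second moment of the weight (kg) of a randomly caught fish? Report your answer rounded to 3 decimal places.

125.103

For each component E[X²] = Var + (mean)², giving A: 193; B: 111.523.
Overall E[X²] = 0.166667·193 + 0.833333·111.523 = 125.103.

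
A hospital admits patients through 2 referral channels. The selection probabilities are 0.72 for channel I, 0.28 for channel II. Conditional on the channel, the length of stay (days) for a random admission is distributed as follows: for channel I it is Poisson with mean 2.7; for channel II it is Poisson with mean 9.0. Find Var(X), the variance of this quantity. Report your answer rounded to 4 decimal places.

Per component, I: μ=2.7, E[X²]=9.99; II: μ=9, E[X²]=90.
E[X] = 0.72·2.7 + 0.28·9 = 4.464.
E[X²] = 0.72·9.99 + 0.28·90 = 32.3928.
Var(X) = E[X²] − (E[X])² = 32.3928 − 19.9273 = 12.4655.

12.4655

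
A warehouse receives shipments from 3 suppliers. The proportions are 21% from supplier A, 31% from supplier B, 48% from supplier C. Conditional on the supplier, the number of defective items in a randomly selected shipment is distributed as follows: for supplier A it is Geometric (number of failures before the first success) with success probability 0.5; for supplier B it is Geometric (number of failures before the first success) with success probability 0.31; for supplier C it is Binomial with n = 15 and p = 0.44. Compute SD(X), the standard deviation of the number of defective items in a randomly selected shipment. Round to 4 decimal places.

3.2444

Per component, A: μ=1, E[X²]=3; B: μ=2.22581, E[X²]=12.1342; C: μ=6.6, E[X²]=47.256.
E[X] = 0.21·1 + 0.31·2.22581 + 0.48·6.6 = 4.068.
E[X²] = 0.21·3 + 0.31·12.1342 + 0.48·47.256 = 27.0745.
Var(X) = E[X²] − (E[X])² = 27.0745 − 16.5486 = 10.5259.
SD(X) = √10.5259 = 3.24436.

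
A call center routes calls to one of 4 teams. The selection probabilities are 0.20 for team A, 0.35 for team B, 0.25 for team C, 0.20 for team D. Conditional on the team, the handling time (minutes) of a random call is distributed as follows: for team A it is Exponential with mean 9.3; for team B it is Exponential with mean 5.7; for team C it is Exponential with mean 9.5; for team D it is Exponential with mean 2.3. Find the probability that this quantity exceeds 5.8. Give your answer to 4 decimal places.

Conditional on each team, P(X > 5.8): A: 0.535981; B: 0.361482; C: 0.543065; D: 0.0803198.
By total probability, P(X > 5.8) = 0.2·0.535981 + 0.35·0.361482 + 0.25·0.543065 + 0.2·0.0803198 = 0.385545.

0.3855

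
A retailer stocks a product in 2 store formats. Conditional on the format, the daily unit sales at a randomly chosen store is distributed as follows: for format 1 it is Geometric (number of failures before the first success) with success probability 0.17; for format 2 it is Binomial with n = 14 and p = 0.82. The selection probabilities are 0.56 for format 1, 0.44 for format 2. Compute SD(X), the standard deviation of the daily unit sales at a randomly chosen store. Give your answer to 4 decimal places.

5.2648

Per component, 1: μ=4.88235, E[X²]=52.5571; 2: μ=11.48, E[X²]=133.857.
E[X] = 0.56·4.88235 + 0.44·11.48 = 7.78532.
E[X²] = 0.56·52.5571 + 0.44·133.857 = 88.329.
Var(X) = E[X²] − (E[X])² = 88.329 − 60.6112 = 27.7178.
SD(X) = √27.7178 = 5.26477.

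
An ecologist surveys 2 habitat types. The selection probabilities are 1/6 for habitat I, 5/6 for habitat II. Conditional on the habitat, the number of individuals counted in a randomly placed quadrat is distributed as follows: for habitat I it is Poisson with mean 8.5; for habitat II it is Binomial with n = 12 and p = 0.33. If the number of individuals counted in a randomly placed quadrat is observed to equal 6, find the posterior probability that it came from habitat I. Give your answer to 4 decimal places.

Likelihoods P(X=6 | ·): I: 0.106581; II: 0.107945.
Posterior ∝ prior × likelihood. Numerator for I: 0.166667·0.106581 = 0.0177634.
Normalizing constant: 0.166667·0.106581 + 0.833333·0.107945 = 0.107718.
P(I | observation) = 0.0177634 / 0.107718 = 0.164907.

0.1649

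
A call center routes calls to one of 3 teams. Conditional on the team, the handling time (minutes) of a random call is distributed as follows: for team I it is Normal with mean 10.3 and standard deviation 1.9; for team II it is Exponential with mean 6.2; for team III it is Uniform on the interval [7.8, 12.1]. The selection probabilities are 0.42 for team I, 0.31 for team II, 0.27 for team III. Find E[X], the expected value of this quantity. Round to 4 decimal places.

Component means — I: 10.3; II: 6.2; III: 9.95.
E[X] = 0.42·10.3 + 0.31·6.2 + 0.27·9.95 = 8.9345.

8.9345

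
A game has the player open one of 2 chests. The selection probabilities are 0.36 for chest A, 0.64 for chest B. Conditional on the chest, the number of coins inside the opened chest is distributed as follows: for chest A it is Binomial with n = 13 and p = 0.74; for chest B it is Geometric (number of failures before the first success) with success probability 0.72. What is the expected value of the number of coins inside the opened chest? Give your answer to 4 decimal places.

Component means — A: 9.62; B: 0.388889.
E[X] = 0.36·9.62 + 0.64·0.388889 = 3.71209.

3.7121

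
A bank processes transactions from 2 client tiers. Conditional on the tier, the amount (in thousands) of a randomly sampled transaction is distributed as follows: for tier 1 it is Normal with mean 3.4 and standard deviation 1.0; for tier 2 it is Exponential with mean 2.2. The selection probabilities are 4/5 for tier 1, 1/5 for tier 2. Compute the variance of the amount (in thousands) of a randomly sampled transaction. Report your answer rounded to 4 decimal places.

1.9984

Per component, 1: μ=3.4, E[X²]=12.56; 2: μ=2.2, E[X²]=9.68.
E[X] = 0.8·3.4 + 0.2·2.2 = 3.16.
E[X²] = 0.8·12.56 + 0.2·9.68 = 11.984.
Var(X) = E[X²] − (E[X])² = 11.984 − 9.9856 = 1.9984.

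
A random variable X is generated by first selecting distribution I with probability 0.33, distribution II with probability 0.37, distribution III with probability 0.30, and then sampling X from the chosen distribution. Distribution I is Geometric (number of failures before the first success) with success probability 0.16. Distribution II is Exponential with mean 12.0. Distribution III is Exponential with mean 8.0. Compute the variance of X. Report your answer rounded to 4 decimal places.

91.3960

Per component, I: μ=5.25, E[X²]=60.375; II: μ=12, E[X²]=288; III: μ=8, E[X²]=128.
E[X] = 0.33·5.25 + 0.37·12 + 0.3·8 = 8.5725.
E[X²] = 0.33·60.375 + 0.37·288 + 0.3·128 = 164.884.
Var(X) = E[X²] − (E[X])² = 164.884 − 73.4878 = 91.396.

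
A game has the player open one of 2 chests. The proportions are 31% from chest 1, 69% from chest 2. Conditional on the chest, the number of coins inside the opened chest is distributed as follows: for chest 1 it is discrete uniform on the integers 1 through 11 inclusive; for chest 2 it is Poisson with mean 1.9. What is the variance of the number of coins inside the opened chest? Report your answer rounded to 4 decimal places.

8.0067

Per component, 1: μ=6, E[X²]=46; 2: μ=1.9, E[X²]=5.51.
E[X] = 0.31·6 + 0.69·1.9 = 3.171.
E[X²] = 0.31·46 + 0.69·5.51 = 18.0619.
Var(X) = E[X²] − (E[X])² = 18.0619 − 10.0552 = 8.00666.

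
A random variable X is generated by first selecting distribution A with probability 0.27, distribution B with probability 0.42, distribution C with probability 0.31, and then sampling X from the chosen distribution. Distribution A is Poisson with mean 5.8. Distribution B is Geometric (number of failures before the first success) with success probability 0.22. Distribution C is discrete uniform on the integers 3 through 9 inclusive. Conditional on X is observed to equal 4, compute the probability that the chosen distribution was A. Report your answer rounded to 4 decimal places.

0.3293

Likelihoods P(X=4 | ·): A: 0.142755; B: 0.0814331; C: 0.142857.
Posterior ∝ prior × likelihood. Numerator for A: 0.27·0.142755 = 0.038544.
Normalizing constant: 0.27·0.142755 + 0.42·0.0814331 + 0.31·0.142857 = 0.117032.
P(A | observation) = 0.038544 / 0.117032 = 0.329347.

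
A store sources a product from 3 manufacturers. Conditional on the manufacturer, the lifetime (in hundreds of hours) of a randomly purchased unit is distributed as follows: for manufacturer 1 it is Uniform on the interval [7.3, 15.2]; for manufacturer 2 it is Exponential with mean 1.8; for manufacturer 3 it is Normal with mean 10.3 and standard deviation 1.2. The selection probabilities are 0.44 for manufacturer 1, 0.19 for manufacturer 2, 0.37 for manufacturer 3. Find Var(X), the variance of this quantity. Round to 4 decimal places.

Per component, 1: μ=11.25, E[X²]=131.763; 2: μ=1.8, E[X²]=6.48; 3: μ=10.3, E[X²]=107.53.
E[X] = 0.44·11.25 + 0.19·1.8 + 0.37·10.3 = 9.103.
E[X²] = 0.44·131.763 + 0.19·6.48 + 0.37·107.53 = 98.9932.
Var(X) = E[X²] − (E[X])² = 98.9932 − 82.8646 = 16.1286.

16.1286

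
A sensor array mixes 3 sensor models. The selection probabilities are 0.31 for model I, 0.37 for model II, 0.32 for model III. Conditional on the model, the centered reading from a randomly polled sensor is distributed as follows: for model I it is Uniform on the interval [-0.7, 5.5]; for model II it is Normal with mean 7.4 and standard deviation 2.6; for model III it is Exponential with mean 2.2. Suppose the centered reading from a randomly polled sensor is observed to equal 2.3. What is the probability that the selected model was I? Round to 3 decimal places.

0.457

Likelihoods f(2.3 | ·): I: 0.16129; II: 0.0224096; III: 0.159787.
Posterior ∝ prior × likelihood. Numerator for I: 0.31·0.16129 = 0.05.
Normalizing constant: 0.31·0.16129 + 0.37·0.0224096 + 0.32·0.159787 = 0.109423.
P(I | observation) = 0.05 / 0.109423 = 0.45694.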